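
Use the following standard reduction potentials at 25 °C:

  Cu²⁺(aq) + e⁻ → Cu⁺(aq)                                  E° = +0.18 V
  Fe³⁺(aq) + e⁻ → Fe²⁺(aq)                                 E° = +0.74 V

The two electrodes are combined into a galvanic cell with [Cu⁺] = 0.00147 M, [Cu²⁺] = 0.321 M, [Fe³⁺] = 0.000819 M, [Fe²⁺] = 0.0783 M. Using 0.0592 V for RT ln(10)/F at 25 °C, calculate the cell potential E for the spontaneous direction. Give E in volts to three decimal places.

+0.304 V

Fe³⁺/Fe²⁺ is the cathode (higher E°), Cu²⁺/Cu⁺ the anode: E°cell = +0.74 − (+0.18) = +0.56 V, n = 1.
Overall: Fe³⁺(aq) + Cu⁺(aq) → Fe²⁺(aq) + Cu²⁺(aq)
Q = [Fe²⁺]·[Cu²⁺] / ([Fe³⁺]·[Cu⁺]); log Q = 4.320.
E = E° − (0.0592/n) log Q = +0.56 − (0.0592/1)(4.320) = +0.304 V.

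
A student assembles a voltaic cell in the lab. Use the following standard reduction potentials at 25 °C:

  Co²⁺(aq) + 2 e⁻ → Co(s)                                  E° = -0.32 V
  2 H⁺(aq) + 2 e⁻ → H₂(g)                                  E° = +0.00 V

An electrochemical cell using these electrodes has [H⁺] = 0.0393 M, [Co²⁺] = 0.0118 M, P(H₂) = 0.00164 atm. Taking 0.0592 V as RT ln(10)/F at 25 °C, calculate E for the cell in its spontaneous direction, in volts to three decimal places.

H⁺/H₂ is the cathode (higher E°), Co²⁺/Co the anode: E°cell = +0.00 − (-0.32) = +0.32 V, n = 2.
Overall: 2 H⁺(aq) + Co(s) → H₂(g) + Co²⁺(aq)
Q = P(H₂)·[Co²⁺] / ([H⁺]^2); log Q = -1.902.
E = E° − (0.0592/n) log Q = +0.32 − (0.0592/2)(-1.902) = +0.376 V.

+0.376 V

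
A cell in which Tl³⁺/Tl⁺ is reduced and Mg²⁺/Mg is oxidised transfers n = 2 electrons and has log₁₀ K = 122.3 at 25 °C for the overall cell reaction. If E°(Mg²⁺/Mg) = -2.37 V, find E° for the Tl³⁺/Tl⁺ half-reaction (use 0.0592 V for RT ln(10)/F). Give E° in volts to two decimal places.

E°cell = (0.0592/n)·log K = (0.0592/2)(122.3) = +3.620 V.
Since Tl³⁺/Tl⁺ is the cathode and Mg²⁺/Mg the anode, E°cell = E°(Tl³⁺/Tl⁺) − E°(Mg²⁺/Mg).
So E°(Tl³⁺/Tl⁺) = E°cell + E°(Mg²⁺/Mg) = +3.620 + (-2.37) = +1.25 V.

+1.25 V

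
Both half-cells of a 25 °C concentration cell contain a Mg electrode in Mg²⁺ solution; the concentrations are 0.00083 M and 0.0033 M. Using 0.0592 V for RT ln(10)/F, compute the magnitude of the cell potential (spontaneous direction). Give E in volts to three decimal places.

For a concentration cell E°cell = 0. The 0.0033 M side is the cathode (reduction is favoured where [Mg²⁺] is higher).
With n = 2, E = −(0.0592/2) log([Mg²⁺]ₐₙ/[Mg²⁺]꜀ₐₜ) = −(0.0592/2) log(0.00083/0.0033) = −(0.0592/2)(-0.599) = +0.018 V.

+0.018 V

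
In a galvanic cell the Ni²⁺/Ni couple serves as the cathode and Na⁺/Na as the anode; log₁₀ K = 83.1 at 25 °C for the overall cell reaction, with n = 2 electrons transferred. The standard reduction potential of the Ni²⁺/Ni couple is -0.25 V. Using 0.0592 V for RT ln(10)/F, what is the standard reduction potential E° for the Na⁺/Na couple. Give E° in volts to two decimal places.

-2.71 V

E°cell = (0.0592/n)·log K = (0.0592/2)(83.1) = +2.460 V.
Since Ni²⁺/Ni is the cathode and Na⁺/Na the anode, E°cell = E°(Ni²⁺/Ni) − E°(Na⁺/Na).
So E°(Na⁺/Na) = E°(Ni²⁺/Ni) − E°cell = (-0.25) − (+2.460) = -2.71 V.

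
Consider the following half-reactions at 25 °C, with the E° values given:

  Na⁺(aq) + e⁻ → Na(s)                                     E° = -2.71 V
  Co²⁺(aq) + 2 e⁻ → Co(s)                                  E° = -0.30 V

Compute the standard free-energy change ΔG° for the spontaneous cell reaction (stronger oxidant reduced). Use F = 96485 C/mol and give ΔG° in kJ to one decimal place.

Co²⁺/Co (E° = -0.30 V) is the cathode; Na⁺/Na (E° = -2.71 V) is the anode, so E°cell = +2.41 V.
Balancing electrons gives n = 2 (lcm of 2 and 1).
ΔG° = −nFE° = −(2)(96485)(+2.41) = -465,058 J = -465.1 kJ.

-465.1 kJ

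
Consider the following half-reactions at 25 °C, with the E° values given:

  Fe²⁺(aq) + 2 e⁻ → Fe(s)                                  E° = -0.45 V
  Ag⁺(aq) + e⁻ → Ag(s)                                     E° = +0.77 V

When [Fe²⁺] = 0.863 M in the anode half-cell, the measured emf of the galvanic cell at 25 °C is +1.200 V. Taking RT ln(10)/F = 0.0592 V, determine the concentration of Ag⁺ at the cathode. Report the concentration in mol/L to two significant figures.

0.43 M

Ag⁺/Ag is the cathode, Fe²⁺/Fe the anode: E°cell = +1.22 V, n = 2.
Overall reaction: 2 Ag⁺(aq) + Fe(s) → 2 Ag(s) + Fe²⁺(aq); Q = [Fe²⁺]^1/[Ag⁺]^2.
From E = E° − (0.0592/n) log Q: log Q = (E° − E)·n/0.0592 = (+1.22 − (+1.200))·2/0.0592 = 0.6757.
So 2·log[Ag⁺] = 1·log(0.863) − log Q = -0.0640 − (0.6757) = -0.7397; log[Ag⁺] = -0.7397 / 2 = -0.3699; [Ag⁺] = 10^(-0.3699) ≈ 0.43 M.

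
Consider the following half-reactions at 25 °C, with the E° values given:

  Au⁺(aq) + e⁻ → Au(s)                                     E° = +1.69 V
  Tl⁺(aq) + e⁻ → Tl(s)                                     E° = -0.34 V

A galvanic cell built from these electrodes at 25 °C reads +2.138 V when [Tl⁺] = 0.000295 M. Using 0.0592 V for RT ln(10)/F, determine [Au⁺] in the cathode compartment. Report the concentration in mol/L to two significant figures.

0.020 M

Au⁺/Au is the cathode, Tl⁺/Tl the anode: E°cell = +2.03 V, n = 1.
Overall reaction: Au⁺(aq) + Tl(s) → Au(s) + Tl⁺(aq); Q = [Tl⁺]^1/[Au⁺]^1.
From E = E° − (0.0592/n) log Q: log Q = (E° − E)·n/0.0592 = (+2.03 − (+2.138))·1/0.0592 = -1.8243.
So 1·log[Au⁺] = 1·log(0.000295) − log Q = -3.5302 − (-1.8243) = -1.7059; [Au⁺] = 10^(-1.7059) ≈ 0.020 M.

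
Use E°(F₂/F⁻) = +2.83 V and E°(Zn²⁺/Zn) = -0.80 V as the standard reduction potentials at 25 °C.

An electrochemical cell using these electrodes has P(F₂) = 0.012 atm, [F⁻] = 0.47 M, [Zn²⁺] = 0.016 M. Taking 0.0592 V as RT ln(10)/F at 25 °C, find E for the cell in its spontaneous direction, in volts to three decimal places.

F₂/F⁻ is the cathode (higher E°), Zn²⁺/Zn the anode: E°cell = +2.83 − (-0.80) = +3.63 V, n = 2.
Overall: F₂(g) + Zn(s) → 2 F⁻(aq) + Zn²⁺(aq)
Q = [F⁻]^2·[Zn²⁺] / (P(F₂)); log Q = -0.531.
E = E° − (0.0592/n) log Q = +3.63 − (0.0592/2)(-0.531) = +3.646 V.

+3.646 V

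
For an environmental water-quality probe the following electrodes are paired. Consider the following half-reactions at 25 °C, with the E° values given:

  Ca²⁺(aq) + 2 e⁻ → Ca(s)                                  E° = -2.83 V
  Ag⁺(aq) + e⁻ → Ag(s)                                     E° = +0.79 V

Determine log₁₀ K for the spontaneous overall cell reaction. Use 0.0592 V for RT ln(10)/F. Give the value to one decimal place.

122.3

Cathode: Ag⁺/Ag; anode: Ca²⁺/Ca. E°cell = +3.62 V, n = 2.
log K = nE°cell / 0.0592 = (2)(+3.62) / 0.0592 = 122.3.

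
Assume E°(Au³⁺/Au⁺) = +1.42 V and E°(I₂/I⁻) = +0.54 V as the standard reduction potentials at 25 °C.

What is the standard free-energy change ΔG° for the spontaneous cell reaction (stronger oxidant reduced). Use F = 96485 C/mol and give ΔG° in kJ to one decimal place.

Au³⁺/Au⁺ (E° = +1.42 V) is the cathode; I₂/I⁻ (E° = +0.54 V) is the anode, so E°cell = +0.88 V.
Balancing electrons gives n = 2 (lcm of 2 and 2).
ΔG° = −nFE° = −(2)(96485)(+0.88) = -169,814 J = -169.8 kJ.

-169.8 kJ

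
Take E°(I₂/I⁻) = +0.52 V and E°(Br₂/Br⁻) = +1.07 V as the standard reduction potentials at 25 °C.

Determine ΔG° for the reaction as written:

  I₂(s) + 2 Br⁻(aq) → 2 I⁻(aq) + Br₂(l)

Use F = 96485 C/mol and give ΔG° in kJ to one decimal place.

+106.1 kJ

As written, I₂/I⁻ is reduced (cathode) and Br₂/Br⁻ is oxidised (anode), so E°cell = (+0.52) − (+1.07) = -0.55 V.
Balancing electrons gives n = 2.
ΔG° = −nFE° = −(2)(96485)(-0.55) = 106,134 J = +106.1 kJ.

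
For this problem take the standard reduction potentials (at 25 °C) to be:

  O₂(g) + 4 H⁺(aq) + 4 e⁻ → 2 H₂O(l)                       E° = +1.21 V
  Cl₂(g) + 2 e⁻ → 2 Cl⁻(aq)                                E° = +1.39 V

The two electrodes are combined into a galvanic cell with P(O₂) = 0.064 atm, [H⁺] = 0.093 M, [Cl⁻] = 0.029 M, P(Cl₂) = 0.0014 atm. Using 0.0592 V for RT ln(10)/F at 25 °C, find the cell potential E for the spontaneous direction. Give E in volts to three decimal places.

+0.265 V

Cl₂/Cl⁻ is the cathode (higher E°), O₂/H₂O the anode: E°cell = +1.39 − (+1.21) = +0.18 V, n = 4.
Overall: 2 Cl₂(g) + 2 H₂O(l) → 4 Cl⁻(aq) + O₂(g) + 4 H⁺(aq)
Q = [Cl⁻]^4·P(O₂)·[H⁺]^4 / (P(Cl₂)^2); log Q = -5.763.
E = E° − (0.0592/n) log Q = +0.18 − (0.0592/4)(-5.763) = +0.265 V.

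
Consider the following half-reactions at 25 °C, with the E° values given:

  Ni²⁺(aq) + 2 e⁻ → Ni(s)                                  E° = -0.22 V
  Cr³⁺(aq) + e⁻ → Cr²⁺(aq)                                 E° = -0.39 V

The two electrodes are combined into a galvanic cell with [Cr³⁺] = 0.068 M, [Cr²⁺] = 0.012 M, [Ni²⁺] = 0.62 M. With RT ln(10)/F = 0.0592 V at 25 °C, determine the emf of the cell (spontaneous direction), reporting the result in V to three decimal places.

Ni²⁺/Ni is the cathode (higher E°), Cr³⁺/Cr²⁺ the anode: E°cell = -0.22 − (-0.39) = +0.17 V, n = 2.
Overall: Ni²⁺(aq) + 2 Cr²⁺(aq) → Ni(s) + 2 Cr³⁺(aq)
Q = [Cr³⁺]^2 / ([Ni²⁺]·[Cr²⁺]^2); log Q = 1.714.
E = E° − (0.0592/n) log Q = +0.17 − (0.0592/2)(1.714) = +0.119 V.

+0.119 V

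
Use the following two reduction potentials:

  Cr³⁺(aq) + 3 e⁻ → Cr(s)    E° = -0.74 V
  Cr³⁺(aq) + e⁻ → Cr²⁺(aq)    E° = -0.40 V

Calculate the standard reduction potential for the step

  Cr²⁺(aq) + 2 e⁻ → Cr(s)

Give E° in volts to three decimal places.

Sequential free energies add, so n₃E°₃ = n₁E°₁ + n₂E°₂.
With n₃ = 3, and the known step contributing 1×(-0.40) V, the unknown satisfies 2·E° = 3×(-0.74) − 1×(-0.40) = -1.820.
E° = -1.820 / 2 = -0.910 V.

-0.910 V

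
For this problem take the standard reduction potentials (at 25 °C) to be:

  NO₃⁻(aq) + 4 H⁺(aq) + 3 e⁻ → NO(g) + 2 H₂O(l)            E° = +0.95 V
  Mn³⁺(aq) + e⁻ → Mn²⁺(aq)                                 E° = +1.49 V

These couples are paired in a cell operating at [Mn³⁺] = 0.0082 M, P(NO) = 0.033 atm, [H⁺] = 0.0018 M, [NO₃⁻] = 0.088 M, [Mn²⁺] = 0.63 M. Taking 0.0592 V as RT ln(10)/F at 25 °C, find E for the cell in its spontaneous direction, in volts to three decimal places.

Mn³⁺/Mn²⁺ is the cathode (higher E°), NO₃⁻/NO the anode: E°cell = +1.49 − (+0.95) = +0.54 V, n = 3.
Overall: 3 Mn³⁺(aq) + NO(g) + 2 H₂O(l) → 3 Mn²⁺(aq) + NO₃⁻(aq) + 4 H⁺(aq)
Q = [Mn²⁺]^3·[NO₃⁻]·[H⁺]^4 / ([Mn³⁺]^3·P(NO)); log Q = -4.896.
E = E° − (0.0592/n) log Q = +0.54 − (0.0592/3)(-4.896) = +0.637 V.

+0.637 V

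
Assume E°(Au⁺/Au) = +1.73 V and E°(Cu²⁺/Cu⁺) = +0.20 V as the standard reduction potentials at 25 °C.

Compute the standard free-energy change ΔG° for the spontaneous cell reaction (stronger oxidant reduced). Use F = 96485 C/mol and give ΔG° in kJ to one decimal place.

-147.6 kJ

Au⁺/Au (E° = +1.73 V) is the cathode; Cu²⁺/Cu⁺ (E° = +0.20 V) is the anode, so E°cell = +1.53 V.
Balancing electrons gives n = 1 (lcm of 1 and 1).
ΔG° = −nFE° = −(1)(96485)(+1.53) = -147,622 J = -147.6 kJ.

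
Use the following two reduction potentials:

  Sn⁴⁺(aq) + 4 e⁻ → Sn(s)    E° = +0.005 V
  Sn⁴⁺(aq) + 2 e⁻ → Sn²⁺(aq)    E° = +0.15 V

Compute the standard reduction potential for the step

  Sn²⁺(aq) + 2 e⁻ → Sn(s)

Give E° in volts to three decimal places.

Sequential free energies add, so n₃E°₃ = n₁E°₁ + n₂E°₂.
With n₃ = 4, and the known step contributing 2×(+0.15) V, the unknown satisfies 2·E° = 4×(+0.005) − 2×(+0.15) = -0.280.
E° = -0.280 / 2 = -0.140 V.

-0.140 V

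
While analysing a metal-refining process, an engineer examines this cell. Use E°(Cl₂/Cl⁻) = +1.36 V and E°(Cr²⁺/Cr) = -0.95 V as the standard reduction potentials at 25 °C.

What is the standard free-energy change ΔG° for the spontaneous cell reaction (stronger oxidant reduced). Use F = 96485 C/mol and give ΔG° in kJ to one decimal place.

-445.8 kJ

Cl₂/Cl⁻ (E° = +1.36 V) is the cathode; Cr²⁺/Cr (E° = -0.95 V) is the anode, so E°cell = +2.31 V.
Balancing electrons gives n = 2 (lcm of 2 and 2).
ΔG° = −nFE° = −(2)(96485)(+2.31) = -445,761 J = -445.8 kJ.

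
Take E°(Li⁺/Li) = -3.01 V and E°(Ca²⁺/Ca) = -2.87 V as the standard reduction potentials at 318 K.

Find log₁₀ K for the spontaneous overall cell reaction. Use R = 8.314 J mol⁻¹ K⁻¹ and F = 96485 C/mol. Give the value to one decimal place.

Cathode: Ca²⁺/Ca; anode: Li⁺/Li. E°cell = (-2.87) − (-3.01) = +0.14 V, with n = 2.
ΔG° = −nFE° = −RT ln K, so ln K = nFE°/(RT) = (2)(96485)(+0.14) / ((8.314)(318)) = 10.218.
log₁₀ K = 10.218 / ln 10 = 4.4.

4.4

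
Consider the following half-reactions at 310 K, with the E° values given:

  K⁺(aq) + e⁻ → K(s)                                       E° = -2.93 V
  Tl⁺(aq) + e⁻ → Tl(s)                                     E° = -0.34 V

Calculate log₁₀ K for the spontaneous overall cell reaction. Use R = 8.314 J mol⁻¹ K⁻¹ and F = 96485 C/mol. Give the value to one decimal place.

Cathode: Tl⁺/Tl; anode: K⁺/K. E°cell = (-0.34) − (-2.93) = +2.59 V, with n = 1.
ΔG° = −nFE° = −RT ln K, so ln K = nFE°/(RT) = (1)(96485)(+2.59) / ((8.314)(310)) = 96.959.
log₁₀ K = 96.959 / ln 10 = 42.1.

42.1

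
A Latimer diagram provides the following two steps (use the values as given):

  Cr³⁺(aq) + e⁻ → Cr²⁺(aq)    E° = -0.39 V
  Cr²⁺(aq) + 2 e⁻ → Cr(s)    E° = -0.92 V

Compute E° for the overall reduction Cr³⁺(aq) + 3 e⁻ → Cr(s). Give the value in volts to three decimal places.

-0.743 V

Since ΔG° = −nFE° is additive over sequential reductions, n₃E°₃ = n₁E°₁ + n₂E°₂.
E°₃ = (1×-0.39 + 2×-0.92) / 3 = (-2.230) / 3 = -0.743 V.
Simply averaging or adding the two E° values would be wrong; the electron-weighted sum is required.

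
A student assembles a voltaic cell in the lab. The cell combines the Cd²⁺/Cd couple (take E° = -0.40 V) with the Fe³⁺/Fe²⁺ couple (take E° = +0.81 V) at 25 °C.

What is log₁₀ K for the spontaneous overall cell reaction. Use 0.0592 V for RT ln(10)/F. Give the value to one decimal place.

40.9

Cathode: Fe³⁺/Fe²⁺; anode: Cd²⁺/Cd. E°cell = +1.21 V, n = 2.
log K = nE°cell / 0.0592 = (2)(+1.21) / 0.0592 = 40.9.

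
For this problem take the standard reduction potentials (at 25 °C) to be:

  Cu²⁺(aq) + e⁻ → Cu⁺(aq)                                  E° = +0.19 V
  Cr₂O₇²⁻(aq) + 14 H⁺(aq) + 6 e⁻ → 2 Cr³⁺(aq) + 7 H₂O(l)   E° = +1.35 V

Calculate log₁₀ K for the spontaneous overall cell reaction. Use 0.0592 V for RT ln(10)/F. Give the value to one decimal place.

117.6

Cathode: Cr₂O₇²⁻/Cr³⁺; anode: Cu²⁺/Cu⁺. E°cell = +1.16 V, n = 6.
log K = nE°cell / 0.0592 = (6)(+1.16) / 0.0592 = 117.6.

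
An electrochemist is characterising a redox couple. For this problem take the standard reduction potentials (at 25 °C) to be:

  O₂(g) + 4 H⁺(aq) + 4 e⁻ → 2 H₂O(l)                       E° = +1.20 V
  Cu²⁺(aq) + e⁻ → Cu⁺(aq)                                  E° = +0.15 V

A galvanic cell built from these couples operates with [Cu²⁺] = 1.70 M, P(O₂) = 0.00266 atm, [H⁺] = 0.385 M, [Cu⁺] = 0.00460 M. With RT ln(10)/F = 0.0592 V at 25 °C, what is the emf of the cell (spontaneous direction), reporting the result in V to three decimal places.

+0.835 V

O₂/H₂O is the cathode (higher E°), Cu²⁺/Cu⁺ the anode: E°cell = +1.20 − (+0.15) = +1.05 V, n = 4.
Overall: O₂(g) + 4 H⁺(aq) + 4 Cu⁺(aq) → 2 H₂O(l) + 4 Cu²⁺(aq)
Q = [Cu²⁺]^4 / (P(O₂)·[H⁺]^4·[Cu⁺]^4); log Q = 14.504.
E = E° − (0.0592/n) log Q = +1.05 − (0.0592/4)(14.504) = +0.835 V.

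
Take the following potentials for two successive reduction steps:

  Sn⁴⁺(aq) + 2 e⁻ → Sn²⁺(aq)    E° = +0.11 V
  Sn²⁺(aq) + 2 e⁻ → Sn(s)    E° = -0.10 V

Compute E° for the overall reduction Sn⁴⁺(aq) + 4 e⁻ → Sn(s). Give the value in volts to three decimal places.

+0.005 V

Adding the free-energy changes (−nFE°) of the two steps gives −n₃FE°₃ = −n₁FE°₁ − n₂FE°₂.
E°₃ = (2×+0.11 + 2×-0.10) / 4 = (+0.020) / 4 = +0.005 V.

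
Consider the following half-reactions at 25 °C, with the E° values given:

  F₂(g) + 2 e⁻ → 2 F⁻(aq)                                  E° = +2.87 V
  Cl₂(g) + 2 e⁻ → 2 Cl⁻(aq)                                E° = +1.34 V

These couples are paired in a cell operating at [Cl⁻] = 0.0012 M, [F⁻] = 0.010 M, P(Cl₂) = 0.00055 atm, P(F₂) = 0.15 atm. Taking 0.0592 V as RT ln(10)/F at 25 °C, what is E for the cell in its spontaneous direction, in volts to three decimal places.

+1.548 V

F₂/F⁻ is the cathode (higher E°), Cl₂/Cl⁻ the anode: E°cell = +2.87 − (+1.34) = +1.53 V, n = 2.
Overall: F₂(g) + 2 Cl⁻(aq) → 2 F⁻(aq) + Cl₂(g)
Q = [F⁻]^2·P(Cl₂) / (P(F₂)·[Cl⁻]^2); log Q = -0.594.
E = E° − (0.0592/n) log Q = +1.53 − (0.0592/2)(-0.594) = +1.548 V.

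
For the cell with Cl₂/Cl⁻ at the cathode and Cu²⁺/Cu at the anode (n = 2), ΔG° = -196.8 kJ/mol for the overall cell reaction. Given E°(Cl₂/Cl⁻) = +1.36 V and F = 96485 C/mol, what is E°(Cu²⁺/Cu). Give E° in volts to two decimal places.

+0.34 V

E°cell = −ΔG°/(nF) = −(-196.8×10³)/((2)(96485)) = +1.020 V.
Since Cl₂/Cl⁻ is the cathode and Cu²⁺/Cu the anode, E°cell = E°(Cl₂/Cl⁻) − E°(Cu²⁺/Cu).
So E°(Cu²⁺/Cu) = E°(Cl₂/Cl⁻) − E°cell = (+1.36) − (+1.020) = +0.34 V.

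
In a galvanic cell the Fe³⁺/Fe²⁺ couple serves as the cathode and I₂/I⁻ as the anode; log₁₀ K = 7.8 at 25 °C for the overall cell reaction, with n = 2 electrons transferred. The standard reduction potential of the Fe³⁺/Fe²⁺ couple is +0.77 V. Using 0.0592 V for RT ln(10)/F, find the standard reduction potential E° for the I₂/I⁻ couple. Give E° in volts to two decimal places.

+0.54 V

E°cell = (0.0592/n)·log K = (0.0592/2)(7.8) = +0.231 V.
Since Fe³⁺/Fe²⁺ is the cathode and I₂/I⁻ the anode, E°cell = E°(Fe³⁺/Fe²⁺) − E°(I₂/I⁻).
So E°(I₂/I⁻) = E°(Fe³⁺/Fe²⁺) − E°cell = (+0.77) − (+0.231) = +0.54 V.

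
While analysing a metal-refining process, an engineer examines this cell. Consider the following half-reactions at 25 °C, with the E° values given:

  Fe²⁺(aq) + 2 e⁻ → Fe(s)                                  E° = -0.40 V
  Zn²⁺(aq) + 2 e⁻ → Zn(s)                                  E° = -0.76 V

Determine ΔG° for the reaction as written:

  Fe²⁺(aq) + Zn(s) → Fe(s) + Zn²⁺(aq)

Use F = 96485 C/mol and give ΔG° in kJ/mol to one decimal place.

As written, Fe²⁺/Fe is reduced (cathode) and Zn²⁺/Zn is oxidised (anode), so E°cell = (-0.40) − (-0.76) = +0.36 V.
Balancing electrons gives n = 2.
ΔG° = −nFE° = −(2)(96485)(+0.36) = -69,469 J = -69.5 kJ/mol.

-69.5 kJ/mol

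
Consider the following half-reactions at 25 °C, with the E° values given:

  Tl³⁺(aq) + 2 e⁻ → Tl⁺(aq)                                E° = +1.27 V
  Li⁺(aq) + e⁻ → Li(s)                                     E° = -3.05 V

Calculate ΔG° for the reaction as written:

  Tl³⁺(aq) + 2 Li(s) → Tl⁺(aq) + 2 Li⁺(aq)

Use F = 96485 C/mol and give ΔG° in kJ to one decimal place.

-833.6 kJ

As written, Tl³⁺/Tl⁺ is reduced (cathode) and Li⁺/Li is oxidised (anode), so E°cell = (+1.27) − (-3.05) = +4.32 V.
Balancing electrons gives n = 2.
ΔG° = −nFE° = −(2)(96485)(+4.32) = -833,630 J = -833.6 kJ.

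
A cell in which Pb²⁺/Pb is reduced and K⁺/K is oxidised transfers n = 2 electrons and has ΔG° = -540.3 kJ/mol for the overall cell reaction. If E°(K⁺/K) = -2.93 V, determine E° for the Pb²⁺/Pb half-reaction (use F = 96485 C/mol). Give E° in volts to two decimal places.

-0.13 V

E°cell = −ΔG°/(nF) = −(-540.3×10³)/((2)(96485)) = +2.800 V.
Since Pb²⁺/Pb is the cathode and K⁺/K the anode, E°cell = E°(Pb²⁺/Pb) − E°(K⁺/K).
So E°(Pb²⁺/Pb) = E°cell + E°(K⁺/K) = +2.800 + (-2.93) = -0.13 V.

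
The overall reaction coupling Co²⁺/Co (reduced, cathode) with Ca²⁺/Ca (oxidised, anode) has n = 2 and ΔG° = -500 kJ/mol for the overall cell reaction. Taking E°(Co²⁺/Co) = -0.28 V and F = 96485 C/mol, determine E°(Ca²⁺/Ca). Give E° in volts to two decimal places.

E°cell = −ΔG°/(nF) = −(-500×10³)/((2)(96485)) = +2.591 V.
Since Co²⁺/Co is the cathode and Ca²⁺/Ca the anode, E°cell = E°(Co²⁺/Co) − E°(Ca²⁺/Ca).
So E°(Ca²⁺/Ca) = E°(Co²⁺/Co) − E°cell = (-0.28) − (+2.591) = -2.87 V.

-2.87 V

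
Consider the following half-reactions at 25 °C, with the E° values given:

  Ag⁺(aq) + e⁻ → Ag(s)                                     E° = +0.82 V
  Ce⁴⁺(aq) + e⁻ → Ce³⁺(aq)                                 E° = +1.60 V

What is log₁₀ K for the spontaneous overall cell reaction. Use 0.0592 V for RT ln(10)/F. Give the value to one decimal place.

13.2

Cathode: Ce⁴⁺/Ce³⁺; anode: Ag⁺/Ag. E°cell = +0.78 V, n = 1.
log K = nE°cell / 0.0592 = (1)(+0.78) / 0.0592 = 13.2.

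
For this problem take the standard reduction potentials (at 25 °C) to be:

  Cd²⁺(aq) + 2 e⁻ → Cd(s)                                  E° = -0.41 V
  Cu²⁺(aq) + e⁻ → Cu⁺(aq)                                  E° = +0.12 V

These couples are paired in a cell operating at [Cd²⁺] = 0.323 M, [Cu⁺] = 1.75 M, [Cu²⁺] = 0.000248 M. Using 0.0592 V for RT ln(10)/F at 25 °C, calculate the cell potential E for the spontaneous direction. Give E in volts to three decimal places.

Cu²⁺/Cu⁺ is the cathode (higher E°), Cd²⁺/Cd the anode: E°cell = +0.12 − (-0.41) = +0.53 V, n = 2.
Overall: 2 Cu²⁺(aq) + Cd(s) → 2 Cu⁺(aq) + Cd²⁺(aq)
Q = [Cu⁺]^2·[Cd²⁺] / ([Cu²⁺]^2); log Q = 7.206.
E = E° − (0.0592/n) log Q = +0.53 − (0.0592/2)(7.206) = +0.317 V.

+0.317 V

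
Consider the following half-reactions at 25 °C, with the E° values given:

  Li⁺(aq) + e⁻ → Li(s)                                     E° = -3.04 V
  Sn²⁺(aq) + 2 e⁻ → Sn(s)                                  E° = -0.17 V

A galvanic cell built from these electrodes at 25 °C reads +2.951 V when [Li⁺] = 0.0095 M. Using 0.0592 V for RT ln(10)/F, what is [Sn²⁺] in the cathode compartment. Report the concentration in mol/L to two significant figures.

0.049 M

Sn²⁺/Sn is the cathode, Li⁺/Li the anode: E°cell = +2.87 V, n = 2.
Overall reaction: Sn²⁺(aq) + 2 Li(s) → Sn(s) + 2 Li⁺(aq); Q = [Li⁺]^2/[Sn²⁺]^1.
From E = E° − (0.0592/n) log Q: log Q = (E° − E)·n/0.0592 = (+2.87 − (+2.951))·2/0.0592 = -2.7365.
So 1·log[Sn²⁺] = 2·log(0.0095) − log Q = -4.0446 − (-2.7365) = -1.3081; [Sn²⁺] = 10^(-1.3081) ≈ 0.049 M.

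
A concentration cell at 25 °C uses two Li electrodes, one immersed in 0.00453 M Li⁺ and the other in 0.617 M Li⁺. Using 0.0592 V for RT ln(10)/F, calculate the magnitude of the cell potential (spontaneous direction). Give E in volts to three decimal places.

+0.126 V

For a concentration cell E°cell = 0. The 0.617 M side is the cathode (reduction is favoured where [Li⁺] is higher).
With n = 1, E = −(0.0592/1) log([Li⁺]ₐₙ/[Li⁺]꜀ₐₜ) = −(0.0592/1) log(0.00453/0.617) = −(0.0592/1)(-2.134) = +0.126 V.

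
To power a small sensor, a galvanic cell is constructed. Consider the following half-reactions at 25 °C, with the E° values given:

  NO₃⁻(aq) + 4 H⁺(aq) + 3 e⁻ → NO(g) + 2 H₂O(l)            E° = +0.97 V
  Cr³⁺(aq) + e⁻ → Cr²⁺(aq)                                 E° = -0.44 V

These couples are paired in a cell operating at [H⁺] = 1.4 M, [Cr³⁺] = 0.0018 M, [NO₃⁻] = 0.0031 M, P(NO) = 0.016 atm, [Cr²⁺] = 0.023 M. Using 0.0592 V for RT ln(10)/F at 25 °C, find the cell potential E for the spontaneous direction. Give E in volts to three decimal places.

NO₃⁻/NO is the cathode (higher E°), Cr³⁺/Cr²⁺ the anode: E°cell = +0.97 − (-0.44) = +1.41 V, n = 3.
Overall: NO₃⁻(aq) + 4 H⁺(aq) + 3 Cr²⁺(aq) → NO(g) + 2 H₂O(l) + 3 Cr³⁺(aq)
Q = P(NO)·[Cr³⁺]^3 / ([NO₃⁻]·[H⁺]^4·[Cr²⁺]^3); log Q = -3.191.
E = E° − (0.0592/n) log Q = +1.41 − (0.0592/3)(-3.191) = +1.473 V.

+1.473 V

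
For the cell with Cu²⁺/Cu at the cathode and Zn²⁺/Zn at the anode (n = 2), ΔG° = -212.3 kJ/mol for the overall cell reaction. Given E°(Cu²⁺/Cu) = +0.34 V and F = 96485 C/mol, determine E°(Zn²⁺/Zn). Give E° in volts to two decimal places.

E°cell = −ΔG°/(nF) = −(-212.3×10³)/((2)(96485)) = +1.100 V.
Since Cu²⁺/Cu is the cathode and Zn²⁺/Zn the anode, E°cell = E°(Cu²⁺/Cu) − E°(Zn²⁺/Zn).
So E°(Zn²⁺/Zn) = E°(Cu²⁺/Cu) − E°cell = (+0.34) − (+1.100) = -0.76 V.

-0.76 V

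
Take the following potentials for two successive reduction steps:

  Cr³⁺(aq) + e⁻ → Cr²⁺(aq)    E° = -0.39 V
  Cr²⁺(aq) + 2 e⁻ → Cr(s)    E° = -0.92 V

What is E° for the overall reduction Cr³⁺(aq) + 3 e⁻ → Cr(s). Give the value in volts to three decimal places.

-0.743 V

Since ΔG° = −nFE° is additive over sequential reductions, n₃E°₃ = n₁E°₁ + n₂E°₂.
E°₃ = (1×-0.39 + 2×-0.92) / 3 = (-2.230) / 3 = -0.743 V.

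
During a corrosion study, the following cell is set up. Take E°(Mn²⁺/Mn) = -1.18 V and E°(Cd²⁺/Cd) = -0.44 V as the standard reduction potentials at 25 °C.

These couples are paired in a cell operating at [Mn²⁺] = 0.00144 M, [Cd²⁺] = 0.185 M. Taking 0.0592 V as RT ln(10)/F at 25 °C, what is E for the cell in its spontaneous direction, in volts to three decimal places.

Cd²⁺/Cd is the cathode (higher E°), Mn²⁺/Mn the anode: E°cell = -0.44 − (-1.18) = +0.74 V, n = 2.
Overall: Cd²⁺(aq) + Mn(s) → Cd(s) + Mn²⁺(aq)
Q = [Mn²⁺] / ([Cd²⁺]); log Q = -2.109.
E = E° − (0.0592/n) log Q = +0.74 − (0.0592/2)(-2.109) = +0.802 V.

+0.802 V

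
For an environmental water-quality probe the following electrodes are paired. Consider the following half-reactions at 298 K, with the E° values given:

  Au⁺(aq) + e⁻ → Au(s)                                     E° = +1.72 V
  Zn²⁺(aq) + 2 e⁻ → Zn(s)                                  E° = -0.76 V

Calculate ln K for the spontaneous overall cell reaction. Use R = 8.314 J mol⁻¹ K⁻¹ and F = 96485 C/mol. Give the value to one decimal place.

193.2

Cathode: Au⁺/Au; anode: Zn²⁺/Zn. E°cell = (+1.72) − (-0.76) = +2.48 V, with n = 2.
ΔG° = −nFE° = −RT ln K, so ln K = nFE°/(RT) = (2)(96485)(+2.48) / ((8.314)(298)) = 193.159.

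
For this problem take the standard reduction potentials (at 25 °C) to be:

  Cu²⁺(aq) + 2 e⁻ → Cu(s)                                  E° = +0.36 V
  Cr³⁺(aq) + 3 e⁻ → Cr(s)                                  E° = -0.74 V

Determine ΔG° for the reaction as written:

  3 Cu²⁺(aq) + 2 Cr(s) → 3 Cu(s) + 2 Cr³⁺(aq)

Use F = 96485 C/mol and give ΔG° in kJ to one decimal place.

-636.8 kJ

As written, Cu²⁺/Cu is reduced (cathode) and Cr³⁺/Cr is oxidised (anode), so E°cell = (+0.36) − (-0.74) = +1.10 V.
Balancing electrons gives n = 6.
ΔG° = −nFE° = −(6)(96485)(+1.10) = -636,801 J = -636.8 kJ.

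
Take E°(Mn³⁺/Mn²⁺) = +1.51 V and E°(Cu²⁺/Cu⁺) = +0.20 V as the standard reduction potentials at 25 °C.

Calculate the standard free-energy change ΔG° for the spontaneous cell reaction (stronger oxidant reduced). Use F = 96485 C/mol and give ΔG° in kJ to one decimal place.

-126.4 kJ

Mn³⁺/Mn²⁺ (E° = +1.51 V) is the cathode; Cu²⁺/Cu⁺ (E° = +0.20 V) is the anode, so E°cell = +1.31 V.
Balancing electrons gives n = 1 (lcm of 1 and 1).
ΔG° = −nFE° = −(1)(96485)(+1.31) = -126,395 J = -126.4 kJ.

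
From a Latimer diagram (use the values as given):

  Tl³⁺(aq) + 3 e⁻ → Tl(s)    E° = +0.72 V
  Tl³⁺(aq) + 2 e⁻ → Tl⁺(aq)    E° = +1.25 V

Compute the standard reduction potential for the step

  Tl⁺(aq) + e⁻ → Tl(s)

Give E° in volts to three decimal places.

Sequential free energies add, so n₃E°₃ = n₁E°₁ + n₂E°₂.
With n₃ = 3, and the known step contributing 2×(+1.25) V, the unknown satisfies 1·E° = 3×(+0.72) − 2×(+1.25) = -0.340.
E° = -0.340 / 1 = -0.340 V.

-0.340 V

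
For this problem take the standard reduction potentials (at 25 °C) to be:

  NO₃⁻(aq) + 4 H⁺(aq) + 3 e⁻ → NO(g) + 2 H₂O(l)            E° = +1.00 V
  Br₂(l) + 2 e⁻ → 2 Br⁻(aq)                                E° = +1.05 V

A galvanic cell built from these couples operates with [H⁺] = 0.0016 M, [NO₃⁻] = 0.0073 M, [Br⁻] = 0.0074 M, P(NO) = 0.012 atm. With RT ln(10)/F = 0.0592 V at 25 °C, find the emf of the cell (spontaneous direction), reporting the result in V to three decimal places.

Br₂/Br⁻ is the cathode (higher E°), NO₃⁻/NO the anode: E°cell = +1.05 − (+1.00) = +0.05 V, n = 6.
Overall: 3 Br₂(l) + 2 NO(g) + 4 H₂O(l) → 6 Br⁻(aq) + 2 NO₃⁻(aq) + 8 H⁺(aq)
Q = [Br⁻]^6·[NO₃⁻]^2·[H⁺]^8 / (P(NO)^2); log Q = -35.583.
E = E° − (0.0592/n) log Q = +0.05 − (0.0592/6)(-35.583) = +0.401 V.

+0.401 V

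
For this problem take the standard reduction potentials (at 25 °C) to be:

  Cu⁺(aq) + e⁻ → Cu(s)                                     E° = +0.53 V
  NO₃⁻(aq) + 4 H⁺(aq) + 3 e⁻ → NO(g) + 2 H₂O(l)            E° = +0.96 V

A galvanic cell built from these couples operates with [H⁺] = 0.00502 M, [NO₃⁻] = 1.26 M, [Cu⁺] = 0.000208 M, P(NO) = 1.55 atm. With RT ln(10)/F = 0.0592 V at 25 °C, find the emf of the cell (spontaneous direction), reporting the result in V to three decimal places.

+0.465 V

NO₃⁻/NO is the cathode (higher E°), Cu⁺/Cu the anode: E°cell = +0.96 − (+0.53) = +0.43 V, n = 3.
Overall: NO₃⁻(aq) + 4 H⁺(aq) + 3 Cu(s) → NO(g) + 2 H₂O(l) + 3 Cu⁺(aq)
Q = P(NO)·[Cu⁺]^3 / ([NO₃⁻]·[H⁺]^4); log Q = -1.759.
E = E° − (0.0592/n) log Q = +0.43 − (0.0592/3)(-1.759) = +0.465 V.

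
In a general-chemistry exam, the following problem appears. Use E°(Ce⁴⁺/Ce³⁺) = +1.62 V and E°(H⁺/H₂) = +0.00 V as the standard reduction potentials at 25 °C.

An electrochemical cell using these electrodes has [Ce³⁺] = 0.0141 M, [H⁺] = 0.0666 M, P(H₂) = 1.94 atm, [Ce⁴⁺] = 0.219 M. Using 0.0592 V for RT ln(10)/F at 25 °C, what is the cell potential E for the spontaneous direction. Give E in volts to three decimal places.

+1.769 V

Ce⁴⁺/Ce³⁺ is the cathode (higher E°), H⁺/H₂ the anode: E°cell = +1.62 − (+0.00) = +1.62 V, n = 2.
Overall: 2 Ce⁴⁺(aq) + H₂(g) → 2 Ce³⁺(aq) + 2 H⁺(aq)
Q = [Ce³⁺]^2·[H⁺]^2 / ([Ce⁴⁺]^2·P(H₂)); log Q = -5.023.
E = E° − (0.0592/n) log Q = +1.62 − (0.0592/2)(-5.023) = +1.769 V.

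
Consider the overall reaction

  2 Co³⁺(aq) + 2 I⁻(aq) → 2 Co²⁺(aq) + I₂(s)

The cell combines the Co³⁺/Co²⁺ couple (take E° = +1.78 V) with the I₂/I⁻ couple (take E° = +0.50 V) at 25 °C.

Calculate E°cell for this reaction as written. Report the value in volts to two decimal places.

+1.28 V

The Co³⁺/Co²⁺ couple has the higher reduction potential, so it is the cathode; I₂/I⁻ is oxidised at the anode.
E°cell = E°(cathode) − E°(anode) = (+1.78) − (+0.50) = +1.28 V.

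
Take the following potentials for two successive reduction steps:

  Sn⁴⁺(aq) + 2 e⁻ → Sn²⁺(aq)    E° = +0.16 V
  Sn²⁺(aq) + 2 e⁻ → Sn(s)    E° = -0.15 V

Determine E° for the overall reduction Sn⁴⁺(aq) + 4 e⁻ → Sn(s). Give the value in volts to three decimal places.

+0.005 V

Standard free energies of sequential steps add: ΔG°₃ = ΔG°₁ + ΔG°₂, so n₃E°₃ = n₁E°₁ + n₂E°₂.
E°₃ = (2×+0.16 + 2×-0.15) / 4 = (+0.020) / 4 = +0.005 V.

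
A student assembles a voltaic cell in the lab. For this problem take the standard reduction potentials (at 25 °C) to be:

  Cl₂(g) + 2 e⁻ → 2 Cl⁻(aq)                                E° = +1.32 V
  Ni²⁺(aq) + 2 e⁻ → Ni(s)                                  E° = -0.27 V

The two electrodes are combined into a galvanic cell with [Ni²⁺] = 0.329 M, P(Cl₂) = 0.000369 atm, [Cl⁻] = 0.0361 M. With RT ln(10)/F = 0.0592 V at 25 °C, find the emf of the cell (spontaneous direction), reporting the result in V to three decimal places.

Cl₂/Cl⁻ is the cathode (higher E°), Ni²⁺/Ni the anode: E°cell = +1.32 − (-0.27) = +1.59 V, n = 2.
Overall: Cl₂(g) + Ni(s) → 2 Cl⁻(aq) + Ni²⁺(aq)
Q = [Cl⁻]^2·[Ni²⁺] / (P(Cl₂)); log Q = 0.065.
E = E° − (0.0592/n) log Q = +1.59 − (0.0592/2)(0.065) = +1.588 V.

+1.588 V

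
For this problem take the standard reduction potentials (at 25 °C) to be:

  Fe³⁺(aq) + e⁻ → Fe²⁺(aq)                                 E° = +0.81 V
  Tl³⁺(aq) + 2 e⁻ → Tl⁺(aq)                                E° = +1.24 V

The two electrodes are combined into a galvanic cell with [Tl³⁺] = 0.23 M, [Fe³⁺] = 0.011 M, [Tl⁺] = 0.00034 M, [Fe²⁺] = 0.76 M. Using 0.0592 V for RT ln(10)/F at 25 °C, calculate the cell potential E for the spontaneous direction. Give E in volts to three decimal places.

Tl³⁺/Tl⁺ is the cathode (higher E°), Fe³⁺/Fe²⁺ the anode: E°cell = +1.24 − (+0.81) = +0.43 V, n = 2.
Overall: Tl³⁺(aq) + 2 Fe²⁺(aq) → Tl⁺(aq) + 2 Fe³⁺(aq)
Q = [Tl⁺]·[Fe³⁺]^2 / ([Tl³⁺]·[Fe²⁺]^2); log Q = -6.509.
E = E° − (0.0592/n) log Q = +0.43 − (0.0592/2)(-6.509) = +0.623 V.

+0.623 V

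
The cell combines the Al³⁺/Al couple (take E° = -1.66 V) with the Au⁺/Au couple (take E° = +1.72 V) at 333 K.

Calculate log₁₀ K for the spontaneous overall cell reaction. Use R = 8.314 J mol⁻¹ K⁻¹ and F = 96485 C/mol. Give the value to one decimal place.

Cathode: Au⁺/Au; anode: Al³⁺/Al. E°cell = (+1.72) − (-1.66) = +3.38 V, with n = 3.
ΔG° = −nFE° = −RT ln K, so ln K = nFE°/(RT) = (3)(96485)(+3.38) / ((8.314)(333)) = 353.381.
log₁₀ K = 353.381 / ln 10 = 153.5.

153.5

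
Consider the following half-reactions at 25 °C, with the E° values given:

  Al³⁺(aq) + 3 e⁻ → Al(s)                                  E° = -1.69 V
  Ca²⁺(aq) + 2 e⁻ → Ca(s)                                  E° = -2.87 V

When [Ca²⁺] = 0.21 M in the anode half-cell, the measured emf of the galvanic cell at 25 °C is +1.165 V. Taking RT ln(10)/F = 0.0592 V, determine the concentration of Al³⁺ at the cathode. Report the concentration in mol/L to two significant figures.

0.017 M

Al³⁺/Al is the cathode, Ca²⁺/Ca the anode: E°cell = +1.18 V, n = 6.
Overall reaction: 2 Al³⁺(aq) + 3 Ca(s) → 2 Al(s) + 3 Ca²⁺(aq); Q = [Ca²⁺]^3/[Al³⁺]^2.
From E = E° − (0.0592/n) log Q: log Q = (E° − E)·n/0.0592 = (+1.18 − (+1.165))·6/0.0592 = 1.5203.
So 2·log[Al³⁺] = 3·log(0.21) − log Q = -2.0333 − (1.5203) = -3.5536; log[Al³⁺] = -3.5536 / 2 = -1.7768; [Al³⁺] = 10^(-1.7768) ≈ 0.017 M.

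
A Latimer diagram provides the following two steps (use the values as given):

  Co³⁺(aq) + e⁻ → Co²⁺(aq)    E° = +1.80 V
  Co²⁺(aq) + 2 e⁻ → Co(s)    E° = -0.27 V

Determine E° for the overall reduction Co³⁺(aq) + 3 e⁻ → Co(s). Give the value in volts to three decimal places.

+0.420 V

Since ΔG° = −nFE° is additive over sequential reductions, n₃E°₃ = n₁E°₁ + n₂E°₂.
E°₃ = (1×+1.80 + 2×-0.27) / 3 = (+1.260) / 3 = +0.420 V.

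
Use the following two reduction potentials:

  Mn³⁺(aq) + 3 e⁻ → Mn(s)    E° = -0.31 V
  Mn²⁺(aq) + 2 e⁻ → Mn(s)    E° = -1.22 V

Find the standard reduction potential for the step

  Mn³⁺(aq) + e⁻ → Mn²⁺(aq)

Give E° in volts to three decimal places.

+1.510 V

Sequential free energies add, so n₃E°₃ = n₁E°₁ + n₂E°₂.
With n₃ = 3, and the known step contributing 2×(-1.22) V, the unknown satisfies 1·E° = 3×(-0.31) − 2×(-1.22) = +1.510.
E° = +1.510 / 1 = +1.510 V.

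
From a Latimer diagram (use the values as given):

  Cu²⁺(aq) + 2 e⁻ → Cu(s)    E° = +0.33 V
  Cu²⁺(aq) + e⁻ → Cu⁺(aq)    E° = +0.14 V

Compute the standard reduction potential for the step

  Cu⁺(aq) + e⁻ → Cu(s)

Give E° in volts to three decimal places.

Sequential free energies add, so n₃E°₃ = n₁E°₁ + n₂E°₂.
With n₃ = 2, and the known step contributing 1×(+0.14) V, the unknown satisfies 1·E° = 2×(+0.33) − 1×(+0.14) = +0.520.
E° = +0.520 / 1 = +0.520 V.

+0.520 V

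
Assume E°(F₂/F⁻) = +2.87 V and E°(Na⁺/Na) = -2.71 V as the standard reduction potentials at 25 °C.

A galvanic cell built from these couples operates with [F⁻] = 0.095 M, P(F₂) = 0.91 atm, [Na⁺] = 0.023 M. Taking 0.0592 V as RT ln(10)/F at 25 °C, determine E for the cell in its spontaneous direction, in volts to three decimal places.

+5.736 V

F₂/F⁻ is the cathode (higher E°), Na⁺/Na the anode: E°cell = +2.87 − (-2.71) = +5.58 V, n = 2.
Overall: F₂(g) + 2 Na(s) → 2 F⁻(aq) + 2 Na⁺(aq)
Q = [F⁻]^2·[Na⁺]^2 / (P(F₂)); log Q = -5.280.
E = E° − (0.0592/n) log Q = +5.58 − (0.0592/2)(-5.280) = +5.736 V.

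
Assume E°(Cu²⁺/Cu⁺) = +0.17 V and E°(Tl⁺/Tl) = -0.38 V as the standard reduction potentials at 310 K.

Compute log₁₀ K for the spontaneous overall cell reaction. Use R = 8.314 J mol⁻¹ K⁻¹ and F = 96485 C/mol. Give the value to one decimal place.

8.9

Cathode: Cu²⁺/Cu⁺; anode: Tl⁺/Tl. E°cell = (+0.17) − (-0.38) = +0.55 V, with n = 1.
ΔG° = −nFE° = −RT ln K, so ln K = nFE°/(RT) = (1)(96485)(+0.55) / ((8.314)(310)) = 20.590.
log₁₀ K = 20.590 / ln 10 = 8.9.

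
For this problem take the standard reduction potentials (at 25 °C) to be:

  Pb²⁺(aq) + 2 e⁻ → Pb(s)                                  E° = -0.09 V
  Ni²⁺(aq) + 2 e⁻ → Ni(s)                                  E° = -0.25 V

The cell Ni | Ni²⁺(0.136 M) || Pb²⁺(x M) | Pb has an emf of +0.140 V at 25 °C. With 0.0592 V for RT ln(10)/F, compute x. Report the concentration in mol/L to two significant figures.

0.029 M

Pb²⁺/Pb is the cathode, Ni²⁺/Ni the anode: E°cell = +0.16 V, n = 2.
Overall reaction: Pb²⁺(aq) + Ni(s) → Pb(s) + Ni²⁺(aq); Q = [Ni²⁺]^1/[Pb²⁺]^1.
From E = E° − (0.0592/n) log Q: log Q = (E° − E)·n/0.0592 = (+0.16 − (+0.140))·2/0.0592 = 0.6757.
So 1·log[Pb²⁺] = 1·log(0.136) − log Q = -0.8665 − (0.6757) = -1.5422; [Pb²⁺] = 10^(-1.5422) ≈ 0.029 M.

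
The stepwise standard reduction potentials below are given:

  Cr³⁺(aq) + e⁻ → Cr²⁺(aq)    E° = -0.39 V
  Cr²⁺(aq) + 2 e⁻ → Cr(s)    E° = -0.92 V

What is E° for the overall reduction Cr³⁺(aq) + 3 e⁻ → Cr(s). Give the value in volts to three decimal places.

-0.743 V

Adding the free-energy changes (−nFE°) of the two steps gives −n₃FE°₃ = −n₁FE°₁ − n₂FE°₂.
E°₃ = (1×-0.39 + 2×-0.92) / 3 = (-2.230) / 3 = -0.743 V.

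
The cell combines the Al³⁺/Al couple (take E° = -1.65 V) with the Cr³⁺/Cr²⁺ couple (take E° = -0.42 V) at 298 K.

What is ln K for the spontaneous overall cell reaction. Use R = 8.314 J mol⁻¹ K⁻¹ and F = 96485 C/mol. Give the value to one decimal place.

Cathode: Cr³⁺/Cr²⁺; anode: Al³⁺/Al. E°cell = (-0.42) − (-1.65) = +1.23 V, with n = 3.
ΔG° = −nFE° = −RT ln K, so ln K = nFE°/(RT) = (3)(96485)(+1.23) / ((8.314)(298)) = 143.701.

143.7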